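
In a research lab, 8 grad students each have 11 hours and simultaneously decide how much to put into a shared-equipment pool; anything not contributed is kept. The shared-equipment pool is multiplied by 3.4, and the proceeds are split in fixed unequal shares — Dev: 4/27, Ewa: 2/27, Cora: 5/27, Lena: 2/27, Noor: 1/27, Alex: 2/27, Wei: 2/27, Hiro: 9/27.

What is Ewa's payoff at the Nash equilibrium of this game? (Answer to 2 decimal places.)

Player j's private return per contributed unit is 3.4 × (j's share). Contributing is weakly dominant for j when that share is at least 1/3.4 = 0.2941, and contributing 0 is dominant otherwise.
The only share above 0.2941 is Hiro's 9/27, contributing 11; the remaining 7 contribute 0. Total contributed: 11.
Ewa keeps 11 and receives 3.4 × 11 × 2/27 = 2.77 from the shared-equipment pool, for a payoff of 13.77.

13.77 hours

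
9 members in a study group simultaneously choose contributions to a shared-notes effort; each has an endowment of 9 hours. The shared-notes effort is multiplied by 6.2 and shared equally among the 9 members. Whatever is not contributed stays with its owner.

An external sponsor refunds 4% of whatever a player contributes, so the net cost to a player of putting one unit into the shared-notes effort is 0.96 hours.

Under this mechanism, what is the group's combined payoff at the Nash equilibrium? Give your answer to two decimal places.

Even with the mechanism, each unit contributed returns only (6.2/9) / 0.96 = 0.7176 per unit of net cost, so contributing nothing is still dominant.
At the Nash equilibrium no one contributes; group total payoff = 9 × 9 = 81.

81.00 hours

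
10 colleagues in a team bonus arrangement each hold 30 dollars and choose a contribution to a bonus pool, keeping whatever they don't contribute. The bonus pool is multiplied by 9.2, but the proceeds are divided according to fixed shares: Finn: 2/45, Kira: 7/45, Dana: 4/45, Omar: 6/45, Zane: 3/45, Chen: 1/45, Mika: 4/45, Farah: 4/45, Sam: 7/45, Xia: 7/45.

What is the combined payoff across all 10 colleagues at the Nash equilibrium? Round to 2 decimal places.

1284.00 dollars

Each unit j contributes comes back to j as 9.2 × (j's share), so j prefers to contribute only if that share exceeds 1/9.2 = 0.1087; otherwise keeping the unit dominates.
The shares above 0.1087 belong to Kira, Omar, Sam and Xia, contributing 30 each; the remaining 6 contribute 0. Total contributed: 120.
The bonus pool pays out 9.2 × 120 = 1104.00 in total (split across the unequal shares, but the aggregate is all that matters for the group sum).
The 6 free-riders keep 30 each, adding 180. Group total = 180 + 1104.00 = 1284.00.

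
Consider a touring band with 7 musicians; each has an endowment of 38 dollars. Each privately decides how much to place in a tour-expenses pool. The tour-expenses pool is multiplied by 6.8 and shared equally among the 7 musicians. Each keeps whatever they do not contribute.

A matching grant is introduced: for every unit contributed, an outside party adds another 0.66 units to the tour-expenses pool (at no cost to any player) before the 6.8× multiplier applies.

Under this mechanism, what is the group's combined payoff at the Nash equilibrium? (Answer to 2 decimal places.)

The effective private return per unit is now 6.8 × 1.66 / 7 = 1.6126 > 1, so every player's dominant strategy flips to full contribution.
At the Nash equilibrium everyone contributes 38. Group total payoff = 6.8 × 1.66 × 266 = 3002.61.

3002.61 dollars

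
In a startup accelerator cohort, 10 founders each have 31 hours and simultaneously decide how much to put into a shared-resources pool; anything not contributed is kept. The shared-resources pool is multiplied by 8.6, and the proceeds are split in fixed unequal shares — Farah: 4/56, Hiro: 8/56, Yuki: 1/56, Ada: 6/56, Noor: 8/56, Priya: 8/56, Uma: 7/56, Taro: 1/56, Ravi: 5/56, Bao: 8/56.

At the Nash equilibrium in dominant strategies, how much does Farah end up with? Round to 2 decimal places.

126.21 hours

Player j's private return per contributed unit is 8.6 × (j's share). Contributing is weakly dominant for j when that share is at least 1/8.6 = 0.1163, and contributing 0 is dominant otherwise.
Hiro, Noor, Priya, Uma and Bao clear that bar, contributing 31 each; the remaining 5 contribute 0. Total contributed: 155.
Farah keeps 31 and receives 8.6 × 155 × 4/56 = 95.21 from the shared-resources pool, for a payoff of 126.21.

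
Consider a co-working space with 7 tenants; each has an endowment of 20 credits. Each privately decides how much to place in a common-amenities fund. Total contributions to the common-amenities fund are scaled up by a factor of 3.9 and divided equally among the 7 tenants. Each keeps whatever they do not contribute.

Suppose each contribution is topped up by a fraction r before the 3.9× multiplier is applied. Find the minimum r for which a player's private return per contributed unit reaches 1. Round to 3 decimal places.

With matching at rate r, one contributed unit becomes (1 + r) in the common-amenities fund and returns 3.9 × (1 + r) / 7 to the contributor.
Setting this equal to 1: 1 + r = 7/3.9 = 1.7949.
So the minimum matching rate is r = 1.7949 − 1 = 0.795.

0.795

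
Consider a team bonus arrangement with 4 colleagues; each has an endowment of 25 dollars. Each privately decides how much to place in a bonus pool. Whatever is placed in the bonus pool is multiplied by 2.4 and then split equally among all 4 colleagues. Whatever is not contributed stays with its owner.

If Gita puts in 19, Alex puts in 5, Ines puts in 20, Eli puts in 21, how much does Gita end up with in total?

45.00 dollars

Total contributed: 19 + 5 + 20 + 21 = 65.
Each receives 2.4 × 65 / 4 = 39.00 from the bonus pool.
Gita keeps 25 − 19 = 6, so Gita's payoff is 6 + 39.00 = 45.00.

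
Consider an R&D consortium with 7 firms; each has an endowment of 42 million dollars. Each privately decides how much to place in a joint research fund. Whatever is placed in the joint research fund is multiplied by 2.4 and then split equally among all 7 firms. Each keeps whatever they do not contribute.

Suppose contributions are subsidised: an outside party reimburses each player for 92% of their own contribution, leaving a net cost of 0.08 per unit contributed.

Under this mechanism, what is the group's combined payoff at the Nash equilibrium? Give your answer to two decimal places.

With the mechanism, a contributed unit returns (2.4/7) / 0.08 = 4.2857 per unit of net cost to the contributor — now above 1 — so contributing fully is weakly dominant for every player.
At the Nash equilibrium everyone contributes 42. Group total payoff = 7 × (42 × 0.92 + 2.4 × 42) = 976.08.

976.08 million dollars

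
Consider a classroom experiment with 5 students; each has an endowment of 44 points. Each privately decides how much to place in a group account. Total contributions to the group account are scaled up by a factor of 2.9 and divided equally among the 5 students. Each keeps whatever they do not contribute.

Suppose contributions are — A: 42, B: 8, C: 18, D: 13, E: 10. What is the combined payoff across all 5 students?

392.90 points

Total contributed: 42 + 8 + 18 + 13 + 10 = 91; total kept: 5 × 44 − 91 = 129.
The group account pays out 2.9 × 91 = 263.90 in aggregate.
Group total = 129 + 263.90 = 392.90.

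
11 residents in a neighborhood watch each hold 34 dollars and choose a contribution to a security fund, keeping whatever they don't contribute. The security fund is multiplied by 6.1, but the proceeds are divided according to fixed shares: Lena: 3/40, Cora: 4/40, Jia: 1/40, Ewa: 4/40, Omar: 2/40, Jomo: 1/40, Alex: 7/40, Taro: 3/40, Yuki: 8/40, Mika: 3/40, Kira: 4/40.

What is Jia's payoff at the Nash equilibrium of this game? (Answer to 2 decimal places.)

44.37 dollars

Player j's private return per contributed unit is 6.1 × (j's share). Contributing is weakly dominant for j when that share is at least 1/6.1 = 0.1639, and contributing 0 is dominant otherwise.
Alex and Yuki are above the threshold, contributing 34 each; the remaining 9 contribute 0. Total contributed: 68.
Jia keeps 34 and receives 6.1 × 68 × 1/40 = 10.37 from the security fund, for a payoff of 44.37.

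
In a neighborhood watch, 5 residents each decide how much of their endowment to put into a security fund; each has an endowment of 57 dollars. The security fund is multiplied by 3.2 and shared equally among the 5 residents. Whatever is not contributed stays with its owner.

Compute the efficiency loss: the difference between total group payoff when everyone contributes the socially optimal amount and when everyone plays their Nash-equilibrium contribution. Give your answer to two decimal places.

627.00 dollars

Each contributed unit returns 3.2/5 = 0.6400 to its contributor — below 1 — so contributing 0 is dominant for every player. At the Nash equilibrium everyone keeps their 57, and the group total is 5 × 57 = 285.
Each contributed unit returns 3.200 to the group as a whole (0.6400 to each of 5 players), which exceeds 1, so the social optimum is full contribution: group total = 3.200 × 285 = 912.00.
Efficiency loss = 912.00 − 285 = 627.00.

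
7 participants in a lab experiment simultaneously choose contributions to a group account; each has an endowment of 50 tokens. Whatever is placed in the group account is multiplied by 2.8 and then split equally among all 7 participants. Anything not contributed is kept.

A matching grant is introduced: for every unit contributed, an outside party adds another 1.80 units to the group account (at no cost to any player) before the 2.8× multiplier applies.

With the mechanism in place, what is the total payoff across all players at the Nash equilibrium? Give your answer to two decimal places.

With the mechanism, a contributed unit returns 2.8 × 2.80 / 7 = 1.1200 per unit of net cost to the contributor — now above 1 — so contributing fully is weakly dominant for every player.
At the Nash equilibrium everyone contributes 50. Group total payoff = 2.8 × 2.80 × 350 = 2744.00.

2744.00 tokens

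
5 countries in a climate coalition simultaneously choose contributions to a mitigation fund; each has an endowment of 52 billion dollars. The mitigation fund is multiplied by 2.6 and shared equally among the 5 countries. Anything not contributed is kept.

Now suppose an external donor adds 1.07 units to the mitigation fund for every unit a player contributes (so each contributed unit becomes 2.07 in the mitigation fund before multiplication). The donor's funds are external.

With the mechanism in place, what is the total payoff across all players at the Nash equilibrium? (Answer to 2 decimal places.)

1399.32 billion dollars

With the mechanism, a contributed unit returns 2.6 × 2.07 / 5 = 1.0764 per unit of net cost to the contributor — now above 1 — so contributing fully is weakly dominant for every player.
At the Nash equilibrium everyone contributes 52. Group total payoff = 2.6 × 2.07 × 260 = 1399.32.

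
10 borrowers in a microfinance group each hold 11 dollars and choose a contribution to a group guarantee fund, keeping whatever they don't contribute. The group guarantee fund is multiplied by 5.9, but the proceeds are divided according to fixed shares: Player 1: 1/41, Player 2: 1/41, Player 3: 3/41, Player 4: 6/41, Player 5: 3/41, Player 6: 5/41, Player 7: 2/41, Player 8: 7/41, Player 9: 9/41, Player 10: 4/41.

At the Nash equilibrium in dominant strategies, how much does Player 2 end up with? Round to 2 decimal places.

Each unit j contributes comes back to j as 5.9 × (j's share), so j prefers to contribute only if that share exceeds 1/5.9 = 0.1695; otherwise keeping the unit dominates.
The shares above 0.1695 belong to Player 8 and Player 9, contributing 11 each; the remaining 8 contribute 0. Total contributed: 22.
Player 2 keeps 11 and receives 5.9 × 22 × 1/41 = 3.17 from the group guarantee fund, for a payoff of 14.17.

14.17 dollars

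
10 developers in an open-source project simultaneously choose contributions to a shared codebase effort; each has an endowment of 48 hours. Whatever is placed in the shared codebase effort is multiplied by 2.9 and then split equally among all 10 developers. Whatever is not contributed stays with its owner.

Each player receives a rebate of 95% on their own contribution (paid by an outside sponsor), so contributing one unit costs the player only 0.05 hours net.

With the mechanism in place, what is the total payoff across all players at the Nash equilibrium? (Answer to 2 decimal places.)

1848.00 hours

Under the mechanism each unit contributed yields (2.9/10) / 0.05 = 5.8000 back to its contributor per unit of net cost, which exceeds 1, making full contribution the dominant choice for everyone.
So the Nash equilibrium is full contribution by all 10; the group earns 10 × (48 × 0.95 + 2.9 × 48) = 1848.00.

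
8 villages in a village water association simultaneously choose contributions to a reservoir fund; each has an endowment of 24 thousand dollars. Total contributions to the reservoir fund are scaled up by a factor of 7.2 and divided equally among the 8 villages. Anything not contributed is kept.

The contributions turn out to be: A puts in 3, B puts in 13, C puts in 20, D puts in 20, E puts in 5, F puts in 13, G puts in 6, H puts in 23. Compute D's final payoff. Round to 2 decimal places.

Total contributed: 3 + 13 + 20 + 20 + 5 + 13 + 6 + 23 = 103.
Each receives 7.2 × 103 / 8 = 92.70 from the reservoir fund.
D keeps 24 − 20 = 4, so D's payoff is 4 + 92.70 = 96.70.

96.70 thousand dollars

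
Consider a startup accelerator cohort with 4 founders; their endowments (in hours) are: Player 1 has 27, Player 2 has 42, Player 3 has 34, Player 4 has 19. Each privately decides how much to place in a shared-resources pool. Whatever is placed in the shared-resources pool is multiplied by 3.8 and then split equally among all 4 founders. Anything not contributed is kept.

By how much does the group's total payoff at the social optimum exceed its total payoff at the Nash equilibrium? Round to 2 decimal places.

The private return per contributed unit is 3.8/4 = 0.9500 < 1 for every player regardless of endowment, so the Nash equilibrium is zero contribution and the group total is Σ E_j = 27 + 42 + 34 + 19 = 122.
Each contributed unit returns 3.800 to the group, so the social optimum is full contribution by everyone: group total = 3.800 × 122 = 463.60.
Efficiency loss = (3.800 − 1) × 122 = 341.60.

341.60 hours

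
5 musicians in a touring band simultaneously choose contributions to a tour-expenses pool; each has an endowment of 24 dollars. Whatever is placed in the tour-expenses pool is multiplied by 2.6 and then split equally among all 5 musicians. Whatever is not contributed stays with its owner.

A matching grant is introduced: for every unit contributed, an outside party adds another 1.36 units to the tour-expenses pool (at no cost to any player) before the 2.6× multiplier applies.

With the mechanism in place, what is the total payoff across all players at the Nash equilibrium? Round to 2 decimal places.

With the mechanism, a contributed unit returns 2.6 × 2.36 / 5 = 1.2272 per unit of net cost to the contributor — now above 1 — so contributing fully is weakly dominant for every player.
So the Nash equilibrium is full contribution by all 5; the group earns 2.6 × 2.36 × 120 = 736.32.

736.32 dollars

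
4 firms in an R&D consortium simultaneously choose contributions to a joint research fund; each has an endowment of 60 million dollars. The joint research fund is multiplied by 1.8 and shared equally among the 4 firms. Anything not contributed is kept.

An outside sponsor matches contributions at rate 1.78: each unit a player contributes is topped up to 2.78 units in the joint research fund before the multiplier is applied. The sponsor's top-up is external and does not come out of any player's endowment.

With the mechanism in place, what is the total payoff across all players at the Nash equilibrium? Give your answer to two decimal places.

1200.96 million dollars

Under the mechanism each unit contributed yields 1.8 × 2.78 / 4 = 1.2510 back to its contributor per unit of net cost, which exceeds 1, making full contribution the dominant choice for everyone.
So the Nash equilibrium is full contribution by all 4; the group earns 1.8 × 2.78 × 240 = 1200.96.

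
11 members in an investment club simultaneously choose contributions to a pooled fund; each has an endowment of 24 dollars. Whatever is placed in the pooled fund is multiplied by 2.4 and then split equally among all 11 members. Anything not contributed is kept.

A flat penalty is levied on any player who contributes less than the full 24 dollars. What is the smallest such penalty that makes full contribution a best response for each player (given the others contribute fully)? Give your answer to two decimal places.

18.76 dollars

Given the others contribute fully, the best deviation is to contribute 0 (any partial contribution still incurs the fine and gives up units whose private return 0.2182 is below 1).
Deviating from 24 to 0 saves 24 dollars but forfeits the deviator's share of the drop in the pooled fund: 2.4/11 × 24 = 5.24.
So the deviation gain is 24 − 5.24 = 18.76, and the fine must be at least 18.76 dollars to wipe it out.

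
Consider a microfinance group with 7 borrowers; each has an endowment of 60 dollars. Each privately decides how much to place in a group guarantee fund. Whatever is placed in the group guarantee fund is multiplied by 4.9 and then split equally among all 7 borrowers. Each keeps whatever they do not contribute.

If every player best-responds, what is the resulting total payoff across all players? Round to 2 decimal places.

Each contributed unit returns 4.9/7 = 0.7000 to its contributor — below 1 — so contributing 0 is dominant for every player. At the Nash equilibrium everyone keeps their 60, and the group total is 7 × 60 = 420.

420.00 dollars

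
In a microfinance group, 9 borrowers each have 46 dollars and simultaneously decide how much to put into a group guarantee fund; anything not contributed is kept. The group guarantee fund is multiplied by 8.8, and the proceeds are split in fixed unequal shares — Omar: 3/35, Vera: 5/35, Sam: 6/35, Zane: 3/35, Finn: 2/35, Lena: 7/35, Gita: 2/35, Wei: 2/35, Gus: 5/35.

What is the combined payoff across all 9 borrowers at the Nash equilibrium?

1849.20 dollars

Player j's private return per contributed unit is 8.8 × (j's share). Contributing is weakly dominant for j when that share is at least 1/8.8 = 0.1136, and contributing 0 is dominant otherwise.
Vera, Sam, Lena and Gus are above the threshold, contributing 46 each; the remaining 5 contribute 0. Total contributed: 184.
The group guarantee fund pays out 8.8 × 184 = 1619.20 in total (split across the unequal shares, but the aggregate is all that matters for the group sum).
The 5 free-riders keep 46 each, adding 230. Group total = 230 + 1619.20 = 1849.20.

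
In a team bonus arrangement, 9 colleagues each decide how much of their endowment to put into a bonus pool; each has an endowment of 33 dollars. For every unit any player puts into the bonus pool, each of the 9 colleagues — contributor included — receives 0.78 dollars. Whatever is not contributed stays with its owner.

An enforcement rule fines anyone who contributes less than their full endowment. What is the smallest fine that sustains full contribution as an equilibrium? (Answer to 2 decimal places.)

Given the others contribute fully, the best deviation is to contribute 0 (any partial contribution still incurs the fine and gives up units whose private return 0.78 is below 1).
Deviating from 33 to 0 saves 33 dollars but forfeits the deviator's share of the drop in the bonus pool: 0.78 × 33 = 25.74.
So the deviation gain is 33 − 25.74 = 7.26, and the fine must be at least 7.26 dollars to wipe it out.

7.26 dollars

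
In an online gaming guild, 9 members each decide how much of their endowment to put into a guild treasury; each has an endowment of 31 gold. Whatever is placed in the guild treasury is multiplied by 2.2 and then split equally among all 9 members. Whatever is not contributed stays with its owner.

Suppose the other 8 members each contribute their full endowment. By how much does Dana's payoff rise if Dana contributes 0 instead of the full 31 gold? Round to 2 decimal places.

Switching from a contribution of 31 to 0 lets Dana keep an extra 31 gold, but lowers the guild treasury by 31, which costs Dana their own share of that drop: 2.2/9 × 31 = 7.58.
Net gain = 31 − 7.58 = 23.42. The private return per contributed unit (0.2444) is below 1, so free-riding is indeed the best response regardless of what the others do.

23.42 gold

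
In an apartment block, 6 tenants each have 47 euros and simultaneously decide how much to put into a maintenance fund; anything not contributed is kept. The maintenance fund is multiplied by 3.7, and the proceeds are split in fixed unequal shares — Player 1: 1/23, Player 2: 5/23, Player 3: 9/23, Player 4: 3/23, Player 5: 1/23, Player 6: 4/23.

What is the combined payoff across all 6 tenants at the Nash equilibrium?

408.90 euros

Player j's private return per contributed unit is 3.7 × (j's share). Contributing is weakly dominant for j when that share is at least 1/3.7 = 0.2703, and contributing 0 is dominant otherwise.
Only Player 3 (9/23) clears that bar, contributing 47; the remaining 5 contribute 0. Total contributed: 47.
The maintenance fund pays out 3.7 × 47 = 173.90 in total (split across the unequal shares, but the aggregate is all that matters for the group sum).
The 5 free-riders keep 47 each, adding 235. Group total = 235 + 173.90 = 408.90.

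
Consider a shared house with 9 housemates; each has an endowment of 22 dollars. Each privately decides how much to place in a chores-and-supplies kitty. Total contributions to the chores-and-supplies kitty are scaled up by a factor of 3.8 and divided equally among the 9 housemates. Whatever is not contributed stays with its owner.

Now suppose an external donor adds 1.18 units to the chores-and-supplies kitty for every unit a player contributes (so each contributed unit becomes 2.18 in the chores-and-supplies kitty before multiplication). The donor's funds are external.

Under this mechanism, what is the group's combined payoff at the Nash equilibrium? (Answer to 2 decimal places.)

198.00 dollars

Even with the mechanism, each unit contributed returns only 3.8 × 2.18 / 9 = 0.9204 per unit of net cost, so contributing nothing is still dominant.
At the Nash equilibrium no one contributes; group total payoff = 9 × 22 = 198.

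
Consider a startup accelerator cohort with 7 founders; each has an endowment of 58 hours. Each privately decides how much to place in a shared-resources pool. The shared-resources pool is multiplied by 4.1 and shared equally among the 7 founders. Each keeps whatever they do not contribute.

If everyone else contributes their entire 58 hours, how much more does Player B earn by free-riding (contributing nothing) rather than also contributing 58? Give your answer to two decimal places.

Switching from a contribution of 58 to 0 lets Player B keep an extra 58 hours, but lowers the shared-resources pool by 58, which costs Player B their own share of that drop: 4.1/7 × 58 = 33.97.
Net gain = 58 − 33.97 = 24.03. The private return per contributed unit (0.5857) is below 1, so free-riding is indeed the best response regardless of what the others do.

24.03 hours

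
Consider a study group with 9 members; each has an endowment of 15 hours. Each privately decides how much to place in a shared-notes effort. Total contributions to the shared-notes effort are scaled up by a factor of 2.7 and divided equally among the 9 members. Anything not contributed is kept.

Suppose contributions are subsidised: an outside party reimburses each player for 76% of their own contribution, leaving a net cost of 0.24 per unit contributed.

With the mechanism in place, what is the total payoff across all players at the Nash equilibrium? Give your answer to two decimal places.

467.10 hours

With the mechanism, a contributed unit returns (2.7/9) / 0.24 = 1.2500 per unit of net cost to the contributor — now above 1 — so contributing fully is weakly dominant for every player.
At the Nash equilibrium everyone contributes 15. Group total payoff = 9 × (15 × 0.76 + 2.7 × 15) = 467.10.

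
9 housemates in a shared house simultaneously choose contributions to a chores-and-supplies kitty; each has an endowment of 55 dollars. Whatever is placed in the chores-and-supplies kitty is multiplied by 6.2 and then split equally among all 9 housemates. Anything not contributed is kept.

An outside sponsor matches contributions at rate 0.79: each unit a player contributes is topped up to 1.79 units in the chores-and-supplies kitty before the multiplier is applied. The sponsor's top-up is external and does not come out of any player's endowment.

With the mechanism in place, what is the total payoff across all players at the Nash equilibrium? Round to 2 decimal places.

Under the mechanism each unit contributed yields 6.2 × 1.79 / 9 = 1.2331 back to its contributor per unit of net cost, which exceeds 1, making full contribution the dominant choice for everyone.
At the Nash equilibrium everyone contributes 55. Group total payoff = 6.2 × 1.79 × 495 = 5493.51.

5493.51 dollars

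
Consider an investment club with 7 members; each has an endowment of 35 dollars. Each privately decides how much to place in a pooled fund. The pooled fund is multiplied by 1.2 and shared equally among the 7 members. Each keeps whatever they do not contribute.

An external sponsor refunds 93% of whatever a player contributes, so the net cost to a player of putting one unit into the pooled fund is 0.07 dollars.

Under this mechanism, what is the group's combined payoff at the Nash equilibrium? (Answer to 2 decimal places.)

The effective private return per unit is now (1.2/7) / 0.07 = 2.4490 > 1, so every player's dominant strategy flips to full contribution.
At the Nash equilibrium everyone contributes 35. Group total payoff = 7 × (35 × 0.93 + 1.2 × 35) = 521.85.

521.85 dollars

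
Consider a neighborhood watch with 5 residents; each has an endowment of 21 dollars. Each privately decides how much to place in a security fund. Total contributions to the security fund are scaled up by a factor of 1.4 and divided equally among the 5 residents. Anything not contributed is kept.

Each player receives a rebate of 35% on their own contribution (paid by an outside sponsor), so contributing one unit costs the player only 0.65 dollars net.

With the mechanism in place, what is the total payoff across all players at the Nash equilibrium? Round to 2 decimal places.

The effective private return is (1.4/5) / 0.65 = 0.4308, which is still under 1, so the mechanism doesn't change anyone's dominant strategy: zero contribution.
At the Nash equilibrium no one contributes; group total payoff = 5 × 21 = 105.

105.00 dollars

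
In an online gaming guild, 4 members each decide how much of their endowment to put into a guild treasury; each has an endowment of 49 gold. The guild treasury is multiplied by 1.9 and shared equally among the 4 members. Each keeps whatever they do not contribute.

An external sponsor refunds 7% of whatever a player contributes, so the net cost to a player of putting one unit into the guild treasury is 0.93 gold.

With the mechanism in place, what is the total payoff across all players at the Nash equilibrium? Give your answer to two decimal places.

196.00 gold

The effective private return is (1.9/4) / 0.93 = 0.5108, which is still under 1, so the mechanism doesn't change anyone's dominant strategy: zero contribution.
Everyone keeps their endowment and the group total is 4 × 49 = 196.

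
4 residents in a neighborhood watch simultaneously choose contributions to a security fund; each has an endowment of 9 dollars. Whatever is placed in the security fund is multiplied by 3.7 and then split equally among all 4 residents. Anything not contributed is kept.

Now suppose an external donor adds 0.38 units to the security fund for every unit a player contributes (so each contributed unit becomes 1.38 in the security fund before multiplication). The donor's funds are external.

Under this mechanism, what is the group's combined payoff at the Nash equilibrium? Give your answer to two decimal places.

The effective private return per unit is now 3.7 × 1.38 / 4 = 1.2765 > 1, so every player's dominant strategy flips to full contribution.
So the Nash equilibrium is full contribution by all 4; the group earns 3.7 × 1.38 × 36 = 183.82.

183.82 dollars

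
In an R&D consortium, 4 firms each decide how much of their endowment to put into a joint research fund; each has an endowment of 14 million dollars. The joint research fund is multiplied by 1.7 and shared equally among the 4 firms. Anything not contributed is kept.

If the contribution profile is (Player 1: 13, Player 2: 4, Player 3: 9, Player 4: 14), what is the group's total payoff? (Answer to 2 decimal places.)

Total contributed: 13 + 4 + 9 + 14 = 40; total kept: 4 × 14 − 40 = 16.
The joint research fund pays out 1.7 × 40 = 68.00 in aggregate.
Group total = 16 + 68.00 = 84.00.

84.00 million dollars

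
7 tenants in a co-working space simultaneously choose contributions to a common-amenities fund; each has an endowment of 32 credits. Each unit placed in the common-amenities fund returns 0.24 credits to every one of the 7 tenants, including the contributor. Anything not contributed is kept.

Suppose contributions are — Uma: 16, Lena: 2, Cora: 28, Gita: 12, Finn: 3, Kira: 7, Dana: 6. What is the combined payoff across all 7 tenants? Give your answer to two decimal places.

274.32 credits

Total contributed: 16 + 2 + 28 + 12 + 3 + 7 + 6 = 74; total kept: 7 × 32 − 74 = 150.
The common-amenities fund pays out 0.24 × 7 × 74 = 124.32 in aggregate.
Group total = 150 + 124.32 = 274.32.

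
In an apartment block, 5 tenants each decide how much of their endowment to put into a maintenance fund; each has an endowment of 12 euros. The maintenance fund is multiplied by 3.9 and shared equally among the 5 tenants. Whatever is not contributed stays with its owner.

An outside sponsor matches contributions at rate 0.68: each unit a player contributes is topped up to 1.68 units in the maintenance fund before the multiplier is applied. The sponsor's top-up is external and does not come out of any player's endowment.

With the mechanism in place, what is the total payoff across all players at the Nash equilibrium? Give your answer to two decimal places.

The effective private return per unit is now 3.9 × 1.68 / 5 = 1.3104 > 1, so every player's dominant strategy flips to full contribution.
So the Nash equilibrium is full contribution by all 5; the group earns 3.9 × 1.68 × 60 = 393.12.

393.12 euros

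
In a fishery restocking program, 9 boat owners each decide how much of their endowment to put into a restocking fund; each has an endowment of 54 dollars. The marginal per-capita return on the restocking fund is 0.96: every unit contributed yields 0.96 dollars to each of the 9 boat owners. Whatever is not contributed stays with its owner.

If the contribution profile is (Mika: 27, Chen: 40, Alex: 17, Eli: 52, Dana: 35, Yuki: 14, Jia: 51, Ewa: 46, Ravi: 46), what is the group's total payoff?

2991.92 dollars

Total contributed: 27 + 40 + 17 + 52 + 35 + 14 + 51 + 46 + 46 = 328; total kept: 9 × 54 − 328 = 158.
The restocking fund pays out 0.96 × 9 × 328 = 2833.92 in aggregate.
Group total = 158 + 2833.92 = 2991.92.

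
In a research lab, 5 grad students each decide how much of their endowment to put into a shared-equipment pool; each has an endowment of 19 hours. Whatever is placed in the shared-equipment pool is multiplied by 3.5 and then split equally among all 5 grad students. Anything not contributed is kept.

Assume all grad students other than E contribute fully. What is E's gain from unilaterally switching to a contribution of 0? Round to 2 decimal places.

Switching from a contribution of 19 to 0 lets E keep an extra 19 hours, but lowers the shared-equipment pool by 19, which costs E their own share of that drop: 3.5/5 × 19 = 13.30.
Net gain = 19 − 13.30 = 5.70. The private return per contributed unit (0.7000) is below 1, so free-riding is indeed the best response regardless of what the others do.

5.70 hours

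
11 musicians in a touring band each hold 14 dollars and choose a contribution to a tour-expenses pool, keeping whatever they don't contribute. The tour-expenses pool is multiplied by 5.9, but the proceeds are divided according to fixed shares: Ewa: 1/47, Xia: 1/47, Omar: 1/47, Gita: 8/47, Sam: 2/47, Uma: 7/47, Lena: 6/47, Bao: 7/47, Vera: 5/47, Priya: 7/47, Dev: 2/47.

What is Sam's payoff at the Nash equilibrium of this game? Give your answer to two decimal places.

17.51 dollars

A player with share s gets back 5.9·s per unit contributed, so full contribution is dominant for anyone with s > 1/5.9 = 0.1695 and zero contribution is dominant for anyone below.
Gita alone (share 8/47) is above the threshold, contributing 14; the remaining 10 contribute 0. Total contributed: 14.
Sam keeps 14 and receives 5.9 × 14 × 2/47 = 3.51 from the tour-expenses pool, for a payoff of 17.51.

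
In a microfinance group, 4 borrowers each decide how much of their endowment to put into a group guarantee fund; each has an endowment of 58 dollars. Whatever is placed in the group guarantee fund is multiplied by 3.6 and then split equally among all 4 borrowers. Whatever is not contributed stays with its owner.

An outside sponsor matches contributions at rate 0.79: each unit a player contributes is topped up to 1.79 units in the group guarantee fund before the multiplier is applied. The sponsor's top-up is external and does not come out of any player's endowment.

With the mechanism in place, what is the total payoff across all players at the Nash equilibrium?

The effective private return per unit is now 3.6 × 1.79 / 4 = 1.6110 > 1, so every player's dominant strategy flips to full contribution.
At the Nash equilibrium everyone contributes 58. Group total payoff = 3.6 × 1.79 × 232 = 1495.01.

1495.01 dollars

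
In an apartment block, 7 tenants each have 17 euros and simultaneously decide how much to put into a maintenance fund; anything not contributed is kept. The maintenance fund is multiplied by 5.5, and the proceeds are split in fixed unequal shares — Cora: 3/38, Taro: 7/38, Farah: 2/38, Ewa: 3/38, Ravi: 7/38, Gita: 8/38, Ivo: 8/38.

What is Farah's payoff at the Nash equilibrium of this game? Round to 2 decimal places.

A player with share s gets back 5.5·s per unit contributed, so full contribution is dominant for anyone with s > 1/5.5 = 0.1818 and zero contribution is dominant for anyone below.
Taro, Ravi, Gita and Ivo are above the threshold, contributing 17 each; the remaining 3 contribute 0. Total contributed: 68.
Farah keeps 17 and receives 5.5 × 68 × 2/38 = 19.68 from the maintenance fund, for a payoff of 36.68.

36.68 euros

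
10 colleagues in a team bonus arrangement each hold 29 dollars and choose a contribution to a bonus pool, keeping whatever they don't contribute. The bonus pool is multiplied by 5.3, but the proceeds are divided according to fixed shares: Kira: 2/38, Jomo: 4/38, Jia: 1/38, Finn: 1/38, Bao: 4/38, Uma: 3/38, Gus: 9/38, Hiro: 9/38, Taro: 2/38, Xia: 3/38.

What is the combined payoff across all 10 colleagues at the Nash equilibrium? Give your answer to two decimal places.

A player with share s gets back 5.3·s per unit contributed, so full contribution is dominant for anyone with s > 1/5.3 = 0.1887 and zero contribution is dominant for anyone below.
Gus and Hiro are above the threshold, contributing 29 each; the remaining 8 contribute 0. Total contributed: 58.
The bonus pool pays out 5.3 × 58 = 307.40 in total (split across the unequal shares, but the aggregate is all that matters for the group sum).
The 8 free-riders keep 29 each, adding 232. Group total = 232 + 307.40 = 539.40.

539.40 dollars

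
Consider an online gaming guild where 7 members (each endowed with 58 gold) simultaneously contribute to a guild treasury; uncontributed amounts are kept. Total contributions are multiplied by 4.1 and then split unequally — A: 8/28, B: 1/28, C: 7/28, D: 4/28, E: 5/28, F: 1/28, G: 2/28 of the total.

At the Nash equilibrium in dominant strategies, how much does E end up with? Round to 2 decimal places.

Each unit j contributes comes back to j as 4.1 × (j's share), so j prefers to contribute only if that share exceeds 1/4.1 = 0.2439; otherwise keeping the unit dominates.
The shares above 0.2439 belong to A and C, contributing 58 each; the remaining 5 contribute 0. Total contributed: 116.
E keeps 58 and receives 4.1 × 116 × 5/28 = 84.93 from the guild treasury, for a payoff of 142.93.

142.93 gold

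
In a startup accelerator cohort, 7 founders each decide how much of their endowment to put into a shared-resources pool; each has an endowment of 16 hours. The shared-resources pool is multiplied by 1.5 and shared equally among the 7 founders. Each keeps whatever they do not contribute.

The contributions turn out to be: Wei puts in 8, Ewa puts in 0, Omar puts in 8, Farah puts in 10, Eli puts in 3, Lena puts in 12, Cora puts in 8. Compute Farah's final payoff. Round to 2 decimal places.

Total contributed: 8 + 0 + 8 + 10 + 3 + 12 + 8 = 49.
Each receives 1.5 × 49 / 7 = 10.50 from the shared-resources pool.
Farah keeps 16 − 10 = 6, so Farah's payoff is 6 + 10.50 = 16.50.

16.50 hours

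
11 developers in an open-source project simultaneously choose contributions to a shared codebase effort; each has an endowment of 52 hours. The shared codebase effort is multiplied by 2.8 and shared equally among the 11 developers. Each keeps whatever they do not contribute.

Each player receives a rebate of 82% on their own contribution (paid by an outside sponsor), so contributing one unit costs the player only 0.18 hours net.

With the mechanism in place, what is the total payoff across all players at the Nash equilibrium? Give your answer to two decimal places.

2070.64 hours

The effective private return per unit is now (2.8/11) / 0.18 = 1.4141 > 1, so every player's dominant strategy flips to full contribution.
So the Nash equilibrium is full contribution by all 11; the group earns 11 × (52 × 0.82 + 2.8 × 52) = 2070.64.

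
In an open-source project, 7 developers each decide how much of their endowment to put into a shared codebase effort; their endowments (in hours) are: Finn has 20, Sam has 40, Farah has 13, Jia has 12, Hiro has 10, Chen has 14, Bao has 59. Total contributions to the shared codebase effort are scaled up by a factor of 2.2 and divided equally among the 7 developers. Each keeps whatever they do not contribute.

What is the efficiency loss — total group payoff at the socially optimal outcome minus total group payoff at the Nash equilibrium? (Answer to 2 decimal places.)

201.60 hours

The private return per contributed unit is 2.2/7 = 0.3143 < 1 for every player regardless of endowment, so the Nash equilibrium is zero contribution and the group total is Σ E_j = 20 + 40 + 13 + 12 + 10 + 14 + 59 = 168.
Each contributed unit returns 2.200 to the group, so the social optimum is full contribution by everyone: group total = 2.200 × 168 = 369.60.
Efficiency loss = (2.200 − 1) × 168 = 201.60.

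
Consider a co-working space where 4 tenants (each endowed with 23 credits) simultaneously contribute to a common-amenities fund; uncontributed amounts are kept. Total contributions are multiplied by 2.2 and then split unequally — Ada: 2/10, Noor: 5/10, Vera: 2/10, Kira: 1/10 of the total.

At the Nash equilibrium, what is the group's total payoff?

119.60 credits

A player with share s gets back 2.2·s per unit contributed, so full contribution is dominant for anyone with s > 1/2.2 = 0.4545 and zero contribution is dominant for anyone below.
Noor alone (share 5/10) is above the threshold, contributing 23; the remaining 3 contribute 0. Total contributed: 23.
The common-amenities fund pays out 2.2 × 23 = 50.60 in total (split across the unequal shares, but the aggregate is all that matters for the group sum).
The 3 free-riders keep 23 each, adding 69. Group total = 69 + 50.60 = 119.60.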